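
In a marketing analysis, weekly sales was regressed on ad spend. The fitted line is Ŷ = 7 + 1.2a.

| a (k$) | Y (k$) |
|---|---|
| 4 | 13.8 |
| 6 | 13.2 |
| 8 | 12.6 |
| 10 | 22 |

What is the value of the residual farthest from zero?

r = -4

a=4: Ŷ = 7 + 1.2·4 = 11.8; r = 13.8 − 11.8 = 2
a=6: Ŷ = 7 + 1.2·6 = 14.2; r = 13.2 − 14.2 = -1
a=8: Ŷ = 7 + 1.2·8 = 16.6; r = 12.6 − 16.6 = -4
a=10: Ŷ = 7 + 1.2·10 = 19; r = 22 − 19 = 3
Largest |r| is 4 at a = 8, residual -4.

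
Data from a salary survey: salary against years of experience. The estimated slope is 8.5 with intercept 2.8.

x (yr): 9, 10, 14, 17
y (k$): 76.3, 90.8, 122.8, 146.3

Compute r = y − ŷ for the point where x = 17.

ŷ = 2.8 + 8.5·17 = 147.3
r = 146.3 − 147.3 = -1

r = -1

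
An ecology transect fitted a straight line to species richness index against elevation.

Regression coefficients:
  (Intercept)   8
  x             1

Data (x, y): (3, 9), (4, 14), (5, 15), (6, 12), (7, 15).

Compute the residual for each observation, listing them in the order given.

-2, 2, 2, -2, 0

x=3: ŷ = 8 + 3 = 11; r = 9 − 11 = -2
x=4: ŷ = 8 + 4 = 12; r = 14 − 12 = 2
x=5: ŷ = 8 + 5 = 13; r = 15 − 13 = 2
x=6: ŷ = 8 + 6 = 14; r = 12 − 14 = -2
x=7: ŷ = 8 + 7 = 15; r = 15 − 15 = 0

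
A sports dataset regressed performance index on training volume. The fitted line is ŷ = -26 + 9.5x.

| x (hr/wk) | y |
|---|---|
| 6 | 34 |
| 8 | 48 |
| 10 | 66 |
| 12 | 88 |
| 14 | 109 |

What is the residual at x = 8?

r = -2

ŷ = -26 + 9.5·8 = 50
r = 48 − 50 = -2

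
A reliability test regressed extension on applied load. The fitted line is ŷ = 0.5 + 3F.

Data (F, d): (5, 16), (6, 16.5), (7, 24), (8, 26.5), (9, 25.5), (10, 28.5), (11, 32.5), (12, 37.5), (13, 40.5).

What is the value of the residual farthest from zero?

F=5: ŷ = 0.5 + 3·5 = 15.5; r = 16 − 15.5 = 0.5
F=6: ŷ = 0.5 + 3·6 = 18.5; r = 16.5 − 18.5 = -2
F=7: ŷ = 0.5 + 3·7 = 21.5; r = 24 − 21.5 = 2.5
F=8: ŷ = 0.5 + 3·8 = 24.5; r = 26.5 − 24.5 = 2
F=9: ŷ = 0.5 + 3·9 = 27.5; r = 25.5 − 27.5 = -2
F=10: ŷ = 0.5 + 3·10 = 30.5; r = 28.5 − 30.5 = -2
F=11: ŷ = 0.5 + 3·11 = 33.5; r = 32.5 − 33.5 = -1
F=12: ŷ = 0.5 + 3·12 = 36.5; r = 37.5 − 36.5 = 1
F=13: ŷ = 0.5 + 3·13 = 39.5; r = 40.5 − 39.5 = 1
Largest |r| is 2.5 at F = 7, residual 2.5.

r = 2.5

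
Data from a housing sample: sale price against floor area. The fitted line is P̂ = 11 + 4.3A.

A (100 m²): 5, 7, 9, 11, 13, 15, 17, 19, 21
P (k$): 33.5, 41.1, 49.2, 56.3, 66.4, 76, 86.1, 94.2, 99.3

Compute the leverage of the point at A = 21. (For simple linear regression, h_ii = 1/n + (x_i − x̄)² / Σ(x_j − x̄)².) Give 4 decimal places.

Ā = (5 + 7 + 9 + 11 + 13 + 15 + 17 + 19 + 21)/9 = 13
Σ(A − Ā)² = 64 + 36 + 16 + 4 + 0 + 4 + 16 + 36 + 64 = 240
h = 1/9 + (8)²/240 = 0.111111 + 0.266667 = 0.3778

h = 0.3778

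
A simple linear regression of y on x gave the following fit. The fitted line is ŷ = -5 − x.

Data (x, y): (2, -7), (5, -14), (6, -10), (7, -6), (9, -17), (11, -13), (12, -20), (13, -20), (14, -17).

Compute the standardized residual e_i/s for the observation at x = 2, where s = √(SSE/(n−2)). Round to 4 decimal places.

x=2: ŷ = -5 − 2 = -7; e = -7 − (-7) = 0
x=5: ŷ = -5 − 5 = -10; e = -14 − (-10) = -4
x=6: ŷ = -5 − 6 = -11; e = -10 − (-11) = 1
x=7: ŷ = -5 − 7 = -12; e = -6 − (-12) = 6
x=9: ŷ = -5 − 9 = -14; e = -17 − (-14) = -3
x=11: ŷ = -5 − 11 = -16; e = -13 − (-16) = 3
x=12: ŷ = -5 − 12 = -17; e = -20 − (-17) = -3
x=13: ŷ = -5 − 13 = -18; e = -20 − (-18) = -2
x=14: ŷ = -5 − 14 = -19; e = -17 − (-19) = 2
SSE = 0 + 16 + 1 + 36 + 9 + 9 + 9 + 4 + 4 = 88
s = √(88/7) = 3.54562
e/s = 0 / 3.54562 = 0.0000

0.0000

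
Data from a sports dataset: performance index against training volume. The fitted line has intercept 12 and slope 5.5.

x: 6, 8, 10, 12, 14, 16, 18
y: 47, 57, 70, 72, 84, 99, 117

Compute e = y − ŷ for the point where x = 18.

e = 6

ŷ = 12 + 5.5·18 = 111
e = 117 − 111 = 6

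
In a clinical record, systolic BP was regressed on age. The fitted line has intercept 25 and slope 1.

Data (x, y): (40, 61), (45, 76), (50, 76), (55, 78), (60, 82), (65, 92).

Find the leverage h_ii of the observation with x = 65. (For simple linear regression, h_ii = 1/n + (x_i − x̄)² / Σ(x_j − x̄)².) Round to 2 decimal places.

x̄ = (40 + 45 + 50 + 55 + 60 + 65)/6 = 52.5
Σ(x − x̄)² = 156.25 + 56.25 + 6.25 + 6.25 + 56.25 + 156.25 = 437.5
h = 1/6 + (12.5)²/437.5 = 0.166667 + 0.357143 = 0.52

h = 0.52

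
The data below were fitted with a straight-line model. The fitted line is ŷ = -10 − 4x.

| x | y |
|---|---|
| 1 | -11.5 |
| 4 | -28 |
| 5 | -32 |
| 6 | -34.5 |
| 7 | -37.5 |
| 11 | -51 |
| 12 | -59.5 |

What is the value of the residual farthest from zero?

x=1: ŷ = -10 − 4·1 = -14; r = -11.5 − (-14) = 2.5
x=4: ŷ = -10 − 4·4 = -26; r = -28 − (-26) = -2
x=5: ŷ = -10 − 4·5 = -30; r = -32 − (-30) = -2
x=6: ŷ = -10 − 4·6 = -34; r = -34.5 − (-34) = -0.5
x=7: ŷ = -10 − 4·7 = -38; r = -37.5 − (-38) = 0.5
x=11: ŷ = -10 − 4·11 = -54; r = -51 − (-54) = 3
x=12: ŷ = -10 − 4·12 = -58; r = -59.5 − (-58) = -1.5
Largest |r| is 3 at x = 11, residual 3.

r = 3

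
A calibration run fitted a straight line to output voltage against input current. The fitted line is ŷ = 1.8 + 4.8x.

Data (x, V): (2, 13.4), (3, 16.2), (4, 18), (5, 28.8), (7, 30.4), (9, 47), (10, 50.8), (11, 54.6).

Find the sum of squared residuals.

SSE = 52

x=2: ŷ = 1.8 + 4.8·2 = 11.4; r = 13.4 − 11.4 = 2
x=3: ŷ = 1.8 + 4.8·3 = 16.2; r = 16.2 − 16.2 = 0
x=4: ŷ = 1.8 + 4.8·4 = 21; r = 18 − 21 = -3
x=5: ŷ = 1.8 + 4.8·5 = 25.8; r = 28.8 − 25.8 = 3
x=7: ŷ = 1.8 + 4.8·7 = 35.4; r = 30.4 − 35.4 = -5
x=9: ŷ = 1.8 + 4.8·9 = 45; r = 47 − 45 = 2
x=10: ŷ = 1.8 + 4.8·10 = 49.8; r = 50.8 − 49.8 = 1
x=11: ŷ = 1.8 + 4.8·11 = 54.6; r = 54.6 − 54.6 = 0
SSE = 4 + 0 + 9 + 9 + 25 + 4 + 1 + 0 = 52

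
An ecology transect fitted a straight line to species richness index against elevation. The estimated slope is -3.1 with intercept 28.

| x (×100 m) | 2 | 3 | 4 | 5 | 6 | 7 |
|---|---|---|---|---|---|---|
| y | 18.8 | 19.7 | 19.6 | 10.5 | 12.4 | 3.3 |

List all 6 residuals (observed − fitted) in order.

-3, 1, 4, -2, 3, -3

x=2: ŷ = 28 − 3.1·2 = 21.8; r = 18.8 − 21.8 = -3
x=3: ŷ = 28 − 3.1·3 = 18.7; r = 19.7 − 18.7 = 1
x=4: ŷ = 28 − 3.1·4 = 15.6; r = 19.6 − 15.6 = 4
x=5: ŷ = 28 − 3.1·5 = 12.5; r = 10.5 − 12.5 = -2
x=6: ŷ = 28 − 3.1·6 = 9.4; r = 12.4 − 9.4 = 3
x=7: ŷ = 28 − 3.1·7 = 6.3; r = 3.3 − 6.3 = -3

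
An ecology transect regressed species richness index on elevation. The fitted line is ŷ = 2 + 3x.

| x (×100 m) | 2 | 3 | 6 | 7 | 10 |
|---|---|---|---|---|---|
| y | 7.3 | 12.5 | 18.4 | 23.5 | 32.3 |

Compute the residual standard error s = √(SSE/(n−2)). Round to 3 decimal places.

s = 1.371

x=2: ŷ = 2 + 3·2 = 8; e = 7.3 − 8 = -0.7
x=3: ŷ = 2 + 3·3 = 11; e = 12.5 − 11 = 1.5
x=6: ŷ = 2 + 3·6 = 20; e = 18.4 − 20 = -1.6
x=7: ŷ = 2 + 3·7 = 23; e = 23.5 − 23 = 0.5
x=10: ŷ = 2 + 3·10 = 32; e = 32.3 − 32 = 0.3
SSE = 0.49 + 2.25 + 2.56 + 0.25 + 0.09 = 5.64
s = √(5.64/3) = √1.88 ≈ 1.371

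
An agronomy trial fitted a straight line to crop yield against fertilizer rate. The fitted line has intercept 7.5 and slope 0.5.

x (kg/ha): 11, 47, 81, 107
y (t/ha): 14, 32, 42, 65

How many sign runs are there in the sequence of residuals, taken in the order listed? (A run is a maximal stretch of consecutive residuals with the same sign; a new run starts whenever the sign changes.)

x=11: ŷ = 7.5 + 0.5·11 = 13; r = 14 − 13 = 1
x=47: ŷ = 7.5 + 0.5·47 = 31; r = 32 − 31 = 1
x=81: ŷ = 7.5 + 0.5·81 = 48; r = 42 − 48 = -6
x=107: ŷ = 7.5 + 0.5·107 = 61; r = 65 − 61 = 4
Signs: + + − +
Runs: +×2, −×1, +×1 → 3

3 runs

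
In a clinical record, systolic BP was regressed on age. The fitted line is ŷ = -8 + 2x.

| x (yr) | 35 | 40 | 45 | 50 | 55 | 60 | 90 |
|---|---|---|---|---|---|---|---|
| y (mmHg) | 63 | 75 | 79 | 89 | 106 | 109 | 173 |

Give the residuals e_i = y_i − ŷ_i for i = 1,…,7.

1, 3, -3, -3, 4, -3, 1

x=35: ŷ = -8 + 2·35 = 62; e = 63 − 62 = 1
x=40: ŷ = -8 + 2·40 = 72; e = 75 − 72 = 3
x=45: ŷ = -8 + 2·45 = 82; e = 79 − 82 = -3
x=50: ŷ = -8 + 2·50 = 92; e = 89 − 92 = -3
x=55: ŷ = -8 + 2·55 = 102; e = 106 − 102 = 4
x=60: ŷ = -8 + 2·60 = 112; e = 109 − 112 = -3
x=90: ŷ = -8 + 2·90 = 172; e = 173 − 172 = 1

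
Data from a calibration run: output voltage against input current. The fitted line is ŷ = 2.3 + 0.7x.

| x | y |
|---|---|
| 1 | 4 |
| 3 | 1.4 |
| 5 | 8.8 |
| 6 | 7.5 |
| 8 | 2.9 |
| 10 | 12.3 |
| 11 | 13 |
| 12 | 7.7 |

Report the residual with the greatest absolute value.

r = -5

x=1: ŷ = 2.3 + 0.7·1 = 3; r = 4 − 3 = 1
x=3: ŷ = 2.3 + 0.7·3 = 4.4; r = 1.4 − 4.4 = -3
x=5: ŷ = 2.3 + 0.7·5 = 5.8; r = 8.8 − 5.8 = 3
x=6: ŷ = 2.3 + 0.7·6 = 6.5; r = 7.5 − 6.5 = 1
x=8: ŷ = 2.3 + 0.7·8 = 7.9; r = 2.9 − 7.9 = -5
x=10: ŷ = 2.3 + 0.7·10 = 9.3; r = 12.3 − 9.3 = 3
x=11: ŷ = 2.3 + 0.7·11 = 10; r = 13 − 10 = 3
x=12: ŷ = 2.3 + 0.7·12 = 10.7; r = 7.7 − 10.7 = -3
Largest |r| is 5 at x = 8, residual -5.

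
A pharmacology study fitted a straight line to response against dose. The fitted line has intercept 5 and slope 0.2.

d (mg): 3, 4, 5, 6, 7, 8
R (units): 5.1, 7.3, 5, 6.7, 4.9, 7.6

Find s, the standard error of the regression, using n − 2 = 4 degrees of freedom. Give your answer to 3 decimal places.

d=3: ŷ = 5 + 0.2·3 = 5.6; e = 5.1 − 5.6 = -0.5
d=4: ŷ = 5 + 0.2·4 = 5.8; e = 7.3 − 5.8 = 1.5
d=5: ŷ = 5 + 0.2·5 = 6; e = 5 − 6 = -1
d=6: ŷ = 5 + 0.2·6 = 6.2; e = 6.7 − 6.2 = 0.5
d=7: ŷ = 5 + 0.2·7 = 6.4; e = 4.9 − 6.4 = -1.5
d=8: ŷ = 5 + 0.2·8 = 6.6; e = 7.6 − 6.6 = 1
SSE = 0.25 + 2.25 + 1 + 0.25 + 2.25 + 1 = 7
s = √(7/4) = √1.75 ≈ 1.323

s = 1.323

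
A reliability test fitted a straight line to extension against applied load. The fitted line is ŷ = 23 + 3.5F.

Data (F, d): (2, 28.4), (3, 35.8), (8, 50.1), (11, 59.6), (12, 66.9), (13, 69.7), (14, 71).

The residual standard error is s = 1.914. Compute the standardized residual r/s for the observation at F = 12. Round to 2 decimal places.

ŷ = 23 + 3.5·12 = 65
r = 66.9 − 65 = 1.9
r/s = 1.9 / 1.914 = 0.99

0.99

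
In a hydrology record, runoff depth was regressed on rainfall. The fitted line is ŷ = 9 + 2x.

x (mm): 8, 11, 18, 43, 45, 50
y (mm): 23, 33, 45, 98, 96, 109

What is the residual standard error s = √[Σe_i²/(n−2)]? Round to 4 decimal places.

x=8: ŷ = 9 + 2·8 = 25; e = 23 − 25 = -2
x=11: ŷ = 9 + 2·11 = 31; e = 33 − 31 = 2
x=18: ŷ = 9 + 2·18 = 45; e = 45 − 45 = 0
x=43: ŷ = 9 + 2·43 = 95; e = 98 − 95 = 3
x=45: ŷ = 9 + 2·45 = 99; e = 96 − 99 = -3
x=50: ŷ = 9 + 2·50 = 109; e = 109 − 109 = 0
SSE = 4 + 4 + 0 + 9 + 9 + 0 = 26
s = √(26/4) = √6.5 ≈ 2.5495

s = 2.5495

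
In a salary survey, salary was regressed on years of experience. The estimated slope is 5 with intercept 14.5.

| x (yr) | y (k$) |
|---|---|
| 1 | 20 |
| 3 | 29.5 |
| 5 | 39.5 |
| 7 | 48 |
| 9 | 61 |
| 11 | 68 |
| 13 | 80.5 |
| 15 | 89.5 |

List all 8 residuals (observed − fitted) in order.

0.5, 0, 0, -1.5, 1.5, -1.5, 1, 0

x=1: ŷ = 14.5 + 5·1 = 19.5; e = 20 − 19.5 = 0.5
x=3: ŷ = 14.5 + 5·3 = 29.5; e = 29.5 − 29.5 = 0
x=5: ŷ = 14.5 + 5·5 = 39.5; e = 39.5 − 39.5 = 0
x=7: ŷ = 14.5 + 5·7 = 49.5; e = 48 − 49.5 = -1.5
x=9: ŷ = 14.5 + 5·9 = 59.5; e = 61 − 59.5 = 1.5
x=11: ŷ = 14.5 + 5·11 = 69.5; e = 68 − 69.5 = -1.5
x=13: ŷ = 14.5 + 5·13 = 79.5; e = 80.5 − 79.5 = 1
x=15: ŷ = 14.5 + 5·15 = 89.5; e = 89.5 − 89.5 = 0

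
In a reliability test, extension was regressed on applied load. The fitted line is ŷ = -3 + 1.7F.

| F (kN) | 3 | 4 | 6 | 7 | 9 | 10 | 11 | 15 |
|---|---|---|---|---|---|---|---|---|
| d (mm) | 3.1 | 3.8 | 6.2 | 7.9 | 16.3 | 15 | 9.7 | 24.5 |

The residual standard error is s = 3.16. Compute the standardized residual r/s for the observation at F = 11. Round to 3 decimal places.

ŷ = -3 + 1.7·11 = 15.7
r = 9.7 − 15.7 = -6
r/s = -6 / 3.16 = -1.899

-1.899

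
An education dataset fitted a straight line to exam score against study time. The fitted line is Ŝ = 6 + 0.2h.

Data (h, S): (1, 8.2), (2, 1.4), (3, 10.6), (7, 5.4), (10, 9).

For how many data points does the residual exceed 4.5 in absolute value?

1

h=1: Ŝ = 6 + 0.2·1 = 6.2; e = 8.2 − 6.2 = 2
h=2: Ŝ = 6 + 0.2·2 = 6.4; e = 1.4 − 6.4 = -5
h=3: Ŝ = 6 + 0.2·3 = 6.6; e = 10.6 − 6.6 = 4
h=7: Ŝ = 6 + 0.2·7 = 7.4; e = 5.4 − 7.4 = -2
h=10: Ŝ = 6 + 0.2·10 = 8; e = 9 − 8 = 1
|e| > 4.5: h=2 (|e|=5) → 1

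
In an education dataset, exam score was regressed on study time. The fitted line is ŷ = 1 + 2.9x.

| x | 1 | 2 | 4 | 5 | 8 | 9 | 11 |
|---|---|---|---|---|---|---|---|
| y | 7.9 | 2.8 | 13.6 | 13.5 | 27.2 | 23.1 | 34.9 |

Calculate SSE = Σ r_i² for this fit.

SSE = 66

x=1: ŷ = 1 + 2.9·1 = 3.9; r = 7.9 − 3.9 = 4
x=2: ŷ = 1 + 2.9·2 = 6.8; r = 2.8 − 6.8 = -4
x=4: ŷ = 1 + 2.9·4 = 12.6; r = 13.6 − 12.6 = 1
x=5: ŷ = 1 + 2.9·5 = 15.5; r = 13.5 − 15.5 = -2
x=8: ŷ = 1 + 2.9·8 = 24.2; r = 27.2 − 24.2 = 3
x=9: ŷ = 1 + 2.9·9 = 27.1; r = 23.1 − 27.1 = -4
x=11: ŷ = 1 + 2.9·11 = 32.9; r = 34.9 − 32.9 = 2
SSE = 16 + 16 + 1 + 4 + 9 + 16 + 4 = 66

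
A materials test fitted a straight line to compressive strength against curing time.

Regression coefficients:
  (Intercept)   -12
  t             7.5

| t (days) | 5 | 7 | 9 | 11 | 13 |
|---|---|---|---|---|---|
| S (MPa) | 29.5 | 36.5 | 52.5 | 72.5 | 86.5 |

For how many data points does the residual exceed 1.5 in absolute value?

t=5: Ŝ = -12 + 7.5·5 = 25.5; r = 29.5 − 25.5 = 4
t=7: Ŝ = -12 + 7.5·7 = 40.5; r = 36.5 − 40.5 = -4
t=9: Ŝ = -12 + 7.5·9 = 55.5; r = 52.5 − 55.5 = -3
t=11: Ŝ = -12 + 7.5·11 = 70.5; r = 72.5 − 70.5 = 2
t=13: Ŝ = -12 + 7.5·13 = 85.5; r = 86.5 − 85.5 = 1
|r| > 1.5: t=5 (|r|=4), t=7 (|r|=4), t=9 (|r|=3), t=11 (|r|=2) → 4

4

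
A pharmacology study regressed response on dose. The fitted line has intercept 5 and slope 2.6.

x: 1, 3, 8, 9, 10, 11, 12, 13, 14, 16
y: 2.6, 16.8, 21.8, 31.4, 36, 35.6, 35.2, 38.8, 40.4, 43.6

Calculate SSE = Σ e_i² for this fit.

x=1: ŷ = 5 + 2.6·1 = 7.6; e = 2.6 − 7.6 = -5
x=3: ŷ = 5 + 2.6·3 = 12.8; e = 16.8 − 12.8 = 4
x=8: ŷ = 5 + 2.6·8 = 25.8; e = 21.8 − 25.8 = -4
x=9: ŷ = 5 + 2.6·9 = 28.4; e = 31.4 − 28.4 = 3
x=10: ŷ = 5 + 2.6·10 = 31; e = 36 − 31 = 5
x=11: ŷ = 5 + 2.6·11 = 33.6; e = 35.6 − 33.6 = 2
x=12: ŷ = 5 + 2.6·12 = 36.2; e = 35.2 − 36.2 = -1
x=13: ŷ = 5 + 2.6·13 = 38.8; e = 38.8 − 38.8 = 0
x=14: ŷ = 5 + 2.6·14 = 41.4; e = 40.4 − 41.4 = -1
x=16: ŷ = 5 + 2.6·16 = 46.6; e = 43.6 − 46.6 = -3
SSE = 25 + 16 + 16 + 9 + 25 + 4 + 1 + 0 + 1 + 9 = 106

SSE = 106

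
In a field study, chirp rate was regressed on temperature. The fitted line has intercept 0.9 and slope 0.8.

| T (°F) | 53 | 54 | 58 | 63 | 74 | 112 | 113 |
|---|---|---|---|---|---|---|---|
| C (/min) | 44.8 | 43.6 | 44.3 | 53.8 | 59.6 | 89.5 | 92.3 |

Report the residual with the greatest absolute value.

r = -3

T=53: ŷ = 0.9 + 0.8·53 = 43.3; r = 44.8 − 43.3 = 1.5
T=54: ŷ = 0.9 + 0.8·54 = 44.1; r = 43.6 − 44.1 = -0.5
T=58: ŷ = 0.9 + 0.8·58 = 47.3; r = 44.3 − 47.3 = -3
T=63: ŷ = 0.9 + 0.8·63 = 51.3; r = 53.8 − 51.3 = 2.5
T=74: ŷ = 0.9 + 0.8·74 = 60.1; r = 59.6 − 60.1 = -0.5
T=112: ŷ = 0.9 + 0.8·112 = 90.5; r = 89.5 − 90.5 = -1
T=113: ŷ = 0.9 + 0.8·113 = 91.3; r = 92.3 − 91.3 = 1
Largest |r| is 3 at T = 58, residual -3.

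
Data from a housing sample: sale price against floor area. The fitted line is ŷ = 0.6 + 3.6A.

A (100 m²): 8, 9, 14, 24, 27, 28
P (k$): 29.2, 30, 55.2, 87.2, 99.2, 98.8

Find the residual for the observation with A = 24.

r = 0.2

ŷ = 0.6 + 3.6·24 = 87
r = 87.2 − 87 = 0.2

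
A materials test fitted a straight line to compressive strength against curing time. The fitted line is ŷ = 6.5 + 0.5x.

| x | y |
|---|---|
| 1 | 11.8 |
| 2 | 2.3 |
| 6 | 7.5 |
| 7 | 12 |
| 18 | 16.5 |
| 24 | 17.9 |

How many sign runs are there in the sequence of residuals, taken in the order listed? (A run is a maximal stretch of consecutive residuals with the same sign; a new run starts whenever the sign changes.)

x=1: ŷ = 6.5 + 0.5·1 = 7; r = 11.8 − 7 = 4.8
x=2: ŷ = 6.5 + 0.5·2 = 7.5; r = 2.3 − 7.5 = -5.2
x=6: ŷ = 6.5 + 0.5·6 = 9.5; r = 7.5 − 9.5 = -2
x=7: ŷ = 6.5 + 0.5·7 = 10; r = 12 − 10 = 2
x=18: ŷ = 6.5 + 0.5·18 = 15.5; r = 16.5 − 15.5 = 1
x=24: ŷ = 6.5 + 0.5·24 = 18.5; r = 17.9 − 18.5 = -0.6
Signs: + − − + + −
Runs: +×1, −×2, +×2, −×1 → 4

4 runs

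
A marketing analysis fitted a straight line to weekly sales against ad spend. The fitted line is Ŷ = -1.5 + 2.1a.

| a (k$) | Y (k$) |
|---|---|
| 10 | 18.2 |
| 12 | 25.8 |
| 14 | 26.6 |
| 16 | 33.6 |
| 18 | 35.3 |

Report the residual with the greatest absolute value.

r = 2.1

a=10: Ŷ = -1.5 + 2.1·10 = 19.5; r = 18.2 − 19.5 = -1.3
a=12: Ŷ = -1.5 + 2.1·12 = 23.7; r = 25.8 − 23.7 = 2.1
a=14: Ŷ = -1.5 + 2.1·14 = 27.9; r = 26.6 − 27.9 = -1.3
a=16: Ŷ = -1.5 + 2.1·16 = 32.1; r = 33.6 − 32.1 = 1.5
a=18: Ŷ = -1.5 + 2.1·18 = 36.3; r = 35.3 − 36.3 = -1
Largest |r| is 2.1 at a = 12, residual 2.1.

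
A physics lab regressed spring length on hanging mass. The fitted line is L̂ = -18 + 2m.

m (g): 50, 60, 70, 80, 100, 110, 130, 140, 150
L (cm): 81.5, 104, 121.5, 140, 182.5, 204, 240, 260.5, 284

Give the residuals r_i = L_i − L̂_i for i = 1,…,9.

-0.5, 2, -0.5, -2, 0.5, 2, -2, -1.5, 2

m=50: L̂ = -18 + 2·50 = 82; r = 81.5 − 82 = -0.5
m=60: L̂ = -18 + 2·60 = 102; r = 104 − 102 = 2
m=70: L̂ = -18 + 2·70 = 122; r = 121.5 − 122 = -0.5
m=80: L̂ = -18 + 2·80 = 142; r = 140 − 142 = -2
m=100: L̂ = -18 + 2·100 = 182; r = 182.5 − 182 = 0.5
m=110: L̂ = -18 + 2·110 = 202; r = 204 − 202 = 2
m=130: L̂ = -18 + 2·130 = 242; r = 240 − 242 = -2
m=140: L̂ = -18 + 2·140 = 262; r = 260.5 − 262 = -1.5
m=150: L̂ = -18 + 2·150 = 282; r = 284 − 282 = 2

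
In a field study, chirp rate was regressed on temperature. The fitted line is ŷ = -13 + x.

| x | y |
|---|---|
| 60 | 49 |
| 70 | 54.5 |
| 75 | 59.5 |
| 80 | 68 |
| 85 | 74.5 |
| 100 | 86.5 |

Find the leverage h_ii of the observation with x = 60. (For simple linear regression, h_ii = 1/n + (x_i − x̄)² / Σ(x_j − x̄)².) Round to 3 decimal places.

h = 0.527

x̄ = (60 + 70 + 75 + 80 + 85 + 100)/6 = 78.3333
Σ(x − x̄)² = 336.111 + 69.4444 + 11.1111 + 2.77778 + 44.4444 + 469.444 = 933.333
h = 1/6 + (-18.3333)²/933.333 = 0.166667 + 0.360119 = 0.527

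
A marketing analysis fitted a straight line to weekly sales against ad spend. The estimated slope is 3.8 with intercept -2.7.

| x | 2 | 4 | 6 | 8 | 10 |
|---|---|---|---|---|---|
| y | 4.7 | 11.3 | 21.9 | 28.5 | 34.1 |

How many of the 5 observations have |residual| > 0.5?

4

x=2: ŷ = -2.7 + 3.8·2 = 4.9; r = 4.7 − 4.9 = -0.2
x=4: ŷ = -2.7 + 3.8·4 = 12.5; r = 11.3 − 12.5 = -1.2
x=6: ŷ = -2.7 + 3.8·6 = 20.1; r = 21.9 − 20.1 = 1.8
x=8: ŷ = -2.7 + 3.8·8 = 27.7; r = 28.5 − 27.7 = 0.8
x=10: ŷ = -2.7 + 3.8·10 = 35.3; r = 34.1 − 35.3 = -1.2
|r| > 0.5: x=4 (|r|=1.2), x=6 (|r|=1.8), x=8 (|r|=0.8), x=10 (|r|=1.2) → 4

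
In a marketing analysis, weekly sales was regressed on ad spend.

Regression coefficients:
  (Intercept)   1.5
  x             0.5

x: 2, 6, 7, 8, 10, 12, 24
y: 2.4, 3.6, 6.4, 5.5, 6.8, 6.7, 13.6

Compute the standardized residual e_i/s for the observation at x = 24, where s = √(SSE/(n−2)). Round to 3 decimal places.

0.119

x=2: ŷ = 1.5 + 0.5·2 = 2.5; e = 2.4 − 2.5 = -0.1
x=6: ŷ = 1.5 + 0.5·6 = 4.5; e = 3.6 − 4.5 = -0.9
x=7: ŷ = 1.5 + 0.5·7 = 5; e = 6.4 − 5 = 1.4
x=8: ŷ = 1.5 + 0.5·8 = 5.5; e = 5.5 − 5.5 = 0
x=10: ŷ = 1.5 + 0.5·10 = 6.5; e = 6.8 − 6.5 = 0.3
x=12: ŷ = 1.5 + 0.5·12 = 7.5; e = 6.7 − 7.5 = -0.8
x=24: ŷ = 1.5 + 0.5·24 = 13.5; e = 13.6 − 13.5 = 0.1
SSE = 0.01 + 0.81 + 1.96 + 0 + 0.09 + 0.64 + 0.01 = 3.52
s = √(3.52/5) = 0.839047
e/s = 0.1 / 0.839047 = 0.119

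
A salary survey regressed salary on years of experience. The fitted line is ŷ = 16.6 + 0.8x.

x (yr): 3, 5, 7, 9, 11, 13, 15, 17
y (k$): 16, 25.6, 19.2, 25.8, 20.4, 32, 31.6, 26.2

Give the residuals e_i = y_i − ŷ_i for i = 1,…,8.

-3, 5, -3, 2, -5, 5, 3, -4

x=3: ŷ = 16.6 + 0.8·3 = 19; e = 16 − 19 = -3
x=5: ŷ = 16.6 + 0.8·5 = 20.6; e = 25.6 − 20.6 = 5
x=7: ŷ = 16.6 + 0.8·7 = 22.2; e = 19.2 − 22.2 = -3
x=9: ŷ = 16.6 + 0.8·9 = 23.8; e = 25.8 − 23.8 = 2
x=11: ŷ = 16.6 + 0.8·11 = 25.4; e = 20.4 − 25.4 = -5
x=13: ŷ = 16.6 + 0.8·13 = 27; e = 32 − 27 = 5
x=15: ŷ = 16.6 + 0.8·15 = 28.6; e = 31.6 − 28.6 = 3
x=17: ŷ = 16.6 + 0.8·17 = 30.2; e = 26.2 − 30.2 = -4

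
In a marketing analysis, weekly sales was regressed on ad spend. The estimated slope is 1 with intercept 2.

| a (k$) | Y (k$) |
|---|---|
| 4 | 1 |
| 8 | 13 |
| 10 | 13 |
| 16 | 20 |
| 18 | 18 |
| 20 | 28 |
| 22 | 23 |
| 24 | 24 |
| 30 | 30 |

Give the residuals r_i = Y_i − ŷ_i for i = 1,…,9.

-5, 3, 1, 2, -2, 6, -1, -2, -2

a=4: ŷ = 2 + 4 = 6; r = 1 − 6 = -5
a=8: ŷ = 2 + 8 = 10; r = 13 − 10 = 3
a=10: ŷ = 2 + 10 = 12; r = 13 − 12 = 1
a=16: ŷ = 2 + 16 = 18; r = 20 − 18 = 2
a=18: ŷ = 2 + 18 = 20; r = 18 − 20 = -2
a=20: ŷ = 2 + 20 = 22; r = 28 − 22 = 6
a=22: ŷ = 2 + 22 = 24; r = 23 − 24 = -1
a=24: ŷ = 2 + 24 = 26; r = 24 − 26 = -2
a=30: ŷ = 2 + 30 = 32; r = 30 − 32 = -2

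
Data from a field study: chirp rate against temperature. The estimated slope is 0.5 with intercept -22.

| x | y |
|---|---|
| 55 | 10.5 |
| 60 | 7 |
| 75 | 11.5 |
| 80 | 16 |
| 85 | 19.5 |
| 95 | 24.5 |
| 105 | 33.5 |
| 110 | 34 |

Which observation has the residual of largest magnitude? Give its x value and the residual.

x=55: ŷ = -22 + 0.5·55 = 5.5; e = 10.5 − 5.5 = 5
x=60: ŷ = -22 + 0.5·60 = 8; e = 7 − 8 = -1
x=75: ŷ = -22 + 0.5·75 = 15.5; e = 11.5 − 15.5 = -4
x=80: ŷ = -22 + 0.5·80 = 18; e = 16 − 18 = -2
x=85: ŷ = -22 + 0.5·85 = 20.5; e = 19.5 − 20.5 = -1
x=95: ŷ = -22 + 0.5·95 = 25.5; e = 24.5 − 25.5 = -1
x=105: ŷ = -22 + 0.5·105 = 30.5; e = 33.5 − 30.5 = 3
x=110: ŷ = -22 + 0.5·110 = 33; e = 34 − 33 = 1
Largest |e| is 5 at x = 55, residual 5.

x = 55, e = 5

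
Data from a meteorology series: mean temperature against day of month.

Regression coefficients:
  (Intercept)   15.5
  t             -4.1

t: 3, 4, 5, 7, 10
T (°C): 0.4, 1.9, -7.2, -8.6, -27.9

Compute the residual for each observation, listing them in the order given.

-2.8, 2.8, -2.2, 4.6, -2.4

t=3: ŷ = 15.5 − 4.1·3 = 3.2; r = 0.4 − 3.2 = -2.8
t=4: ŷ = 15.5 − 4.1·4 = -0.9; r = 1.9 − (-0.9) = 2.8
t=5: ŷ = 15.5 − 4.1·5 = -5; r = -7.2 − (-5) = -2.2
t=7: ŷ = 15.5 − 4.1·7 = -13.2; r = -8.6 − (-13.2) = 4.6
t=10: ŷ = 15.5 − 4.1·10 = -25.5; r = -27.9 − (-25.5) = -2.4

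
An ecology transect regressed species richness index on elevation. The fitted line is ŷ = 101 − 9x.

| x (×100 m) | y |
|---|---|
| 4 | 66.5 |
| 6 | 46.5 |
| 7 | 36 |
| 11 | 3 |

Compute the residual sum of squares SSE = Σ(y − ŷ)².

x=4: ŷ = 101 − 9·4 = 65; e = 66.5 − 65 = 1.5
x=6: ŷ = 101 − 9·6 = 47; e = 46.5 − 47 = -0.5
x=7: ŷ = 101 − 9·7 = 38; e = 36 − 38 = -2
x=11: ŷ = 101 − 9·11 = 2; e = 3 − 2 = 1
SSE = 2.25 + 0.25 + 4 + 1 = 7.5

SSE = 7.5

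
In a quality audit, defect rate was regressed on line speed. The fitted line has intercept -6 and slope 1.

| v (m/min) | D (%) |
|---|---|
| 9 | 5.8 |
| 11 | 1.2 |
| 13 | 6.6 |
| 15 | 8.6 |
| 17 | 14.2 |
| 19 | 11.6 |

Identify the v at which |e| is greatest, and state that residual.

v=9: D̂ = -6 + 9 = 3; e = 5.8 − 3 = 2.8
v=11: D̂ = -6 + 11 = 5; e = 1.2 − 5 = -3.8
v=13: D̂ = -6 + 13 = 7; e = 6.6 − 7 = -0.4
v=15: D̂ = -6 + 15 = 9; e = 8.6 − 9 = -0.4
v=17: D̂ = -6 + 17 = 11; e = 14.2 − 11 = 3.2
v=19: D̂ = -6 + 19 = 13; e = 11.6 − 13 = -1.4
Largest |e| is 3.8 at v = 11, residual -3.8.

v = 11, e = -3.8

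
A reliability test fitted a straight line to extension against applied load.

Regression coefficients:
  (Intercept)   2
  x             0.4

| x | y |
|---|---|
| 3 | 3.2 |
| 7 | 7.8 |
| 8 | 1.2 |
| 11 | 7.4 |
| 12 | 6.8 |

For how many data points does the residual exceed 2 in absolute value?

2

x=3: ŷ = 2 + 0.4·3 = 3.2; r = 3.2 − 3.2 = 0
x=7: ŷ = 2 + 0.4·7 = 4.8; r = 7.8 − 4.8 = 3
x=8: ŷ = 2 + 0.4·8 = 5.2; r = 1.2 − 5.2 = -4
x=11: ŷ = 2 + 0.4·11 = 6.4; r = 7.4 − 6.4 = 1
x=12: ŷ = 2 + 0.4·12 = 6.8; r = 6.8 − 6.8 = 0
|r| > 2: x=7 (|r|=3), x=8 (|r|=4) → 2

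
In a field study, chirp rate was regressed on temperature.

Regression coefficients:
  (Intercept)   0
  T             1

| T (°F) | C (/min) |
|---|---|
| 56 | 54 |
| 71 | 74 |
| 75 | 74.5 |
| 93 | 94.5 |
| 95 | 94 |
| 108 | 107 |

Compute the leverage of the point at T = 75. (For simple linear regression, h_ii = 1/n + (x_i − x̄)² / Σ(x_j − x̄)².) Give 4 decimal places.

h = 0.2021

T̄ = (56 + 71 + 75 + 93 + 95 + 108)/6 = 83
Σ(T − T̄)² = 729 + 144 + 64 + 100 + 144 + 625 = 1806
h = 1/6 + (-8)²/1806 = 0.166667 + 0.0354374 = 0.2021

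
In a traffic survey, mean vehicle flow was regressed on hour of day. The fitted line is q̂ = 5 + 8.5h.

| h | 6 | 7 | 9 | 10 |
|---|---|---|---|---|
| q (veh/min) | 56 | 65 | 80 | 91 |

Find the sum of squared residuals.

SSE = 3.5

h=6: q̂ = 5 + 8.5·6 = 56; r = 56 − 56 = 0
h=7: q̂ = 5 + 8.5·7 = 64.5; r = 65 − 64.5 = 0.5
h=9: q̂ = 5 + 8.5·9 = 81.5; r = 80 − 81.5 = -1.5
h=10: q̂ = 5 + 8.5·10 = 90; r = 91 − 90 = 1
SSE = 0 + 0.25 + 2.25 + 1 = 3.5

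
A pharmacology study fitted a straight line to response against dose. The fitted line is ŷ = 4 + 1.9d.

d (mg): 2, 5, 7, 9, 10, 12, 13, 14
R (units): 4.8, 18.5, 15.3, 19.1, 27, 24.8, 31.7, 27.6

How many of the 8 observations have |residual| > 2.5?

d=2: ŷ = 4 + 1.9·2 = 7.8; e = 4.8 − 7.8 = -3
d=5: ŷ = 4 + 1.9·5 = 13.5; e = 18.5 − 13.5 = 5
d=7: ŷ = 4 + 1.9·7 = 17.3; e = 15.3 − 17.3 = -2
d=9: ŷ = 4 + 1.9·9 = 21.1; e = 19.1 − 21.1 = -2
d=10: ŷ = 4 + 1.9·10 = 23; e = 27 − 23 = 4
d=12: ŷ = 4 + 1.9·12 = 26.8; e = 24.8 − 26.8 = -2
d=13: ŷ = 4 + 1.9·13 = 28.7; e = 31.7 − 28.7 = 3
d=14: ŷ = 4 + 1.9·14 = 30.6; e = 27.6 − 30.6 = -3
|e| > 2.5: d=2 (|e|=3), d=5 (|e|=5), d=10 (|e|=4), d=13 (|e|=3), d=14 (|e|=3) → 5

5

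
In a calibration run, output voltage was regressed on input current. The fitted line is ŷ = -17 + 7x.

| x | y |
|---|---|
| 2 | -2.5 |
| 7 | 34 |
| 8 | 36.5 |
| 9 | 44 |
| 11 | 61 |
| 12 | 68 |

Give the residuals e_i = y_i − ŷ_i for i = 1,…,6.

0.5, 2, -2.5, -2, 1, 1

x=2: ŷ = -17 + 7·2 = -3; e = -2.5 − (-3) = 0.5
x=7: ŷ = -17 + 7·7 = 32; e = 34 − 32 = 2
x=8: ŷ = -17 + 7·8 = 39; e = 36.5 − 39 = -2.5
x=9: ŷ = -17 + 7·9 = 46; e = 44 − 46 = -2
x=11: ŷ = -17 + 7·11 = 60; e = 61 − 60 = 1
x=12: ŷ = -17 + 7·12 = 67; e = 68 − 67 = 1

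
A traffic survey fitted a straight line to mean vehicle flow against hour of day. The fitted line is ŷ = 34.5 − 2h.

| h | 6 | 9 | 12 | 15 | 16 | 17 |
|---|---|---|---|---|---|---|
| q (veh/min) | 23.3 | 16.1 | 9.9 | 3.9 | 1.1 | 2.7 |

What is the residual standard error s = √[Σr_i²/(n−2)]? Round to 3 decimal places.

s = 1.442

h=6: ŷ = 34.5 − 2·6 = 22.5; r = 23.3 − 22.5 = 0.8
h=9: ŷ = 34.5 − 2·9 = 16.5; r = 16.1 − 16.5 = -0.4
h=12: ŷ = 34.5 − 2·12 = 10.5; r = 9.9 − 10.5 = -0.6
h=15: ŷ = 34.5 − 2·15 = 4.5; r = 3.9 − 4.5 = -0.6
h=16: ŷ = 34.5 − 2·16 = 2.5; r = 1.1 − 2.5 = -1.4
h=17: ŷ = 34.5 − 2·17 = 0.5; r = 2.7 − 0.5 = 2.2
SSE = 0.64 + 0.16 + 0.36 + 0.36 + 1.96 + 4.84 = 8.32
s = √(8.32/4) = √2.08 ≈ 1.442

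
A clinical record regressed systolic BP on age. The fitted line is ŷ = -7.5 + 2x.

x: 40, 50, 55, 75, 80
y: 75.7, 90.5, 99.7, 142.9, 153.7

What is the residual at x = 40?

ŷ = -7.5 + 2·40 = 72.5
e = 75.7 − 72.5 = 3.2

e = 3.2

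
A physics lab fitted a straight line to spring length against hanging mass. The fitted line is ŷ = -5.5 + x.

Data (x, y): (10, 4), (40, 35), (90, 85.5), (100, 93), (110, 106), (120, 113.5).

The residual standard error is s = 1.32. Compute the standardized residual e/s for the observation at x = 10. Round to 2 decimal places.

ŷ = -5.5 + 10 = 4.5
e = 4 − 4.5 = -0.5
e/s = -0.5 / 1.32 = -0.38

-0.38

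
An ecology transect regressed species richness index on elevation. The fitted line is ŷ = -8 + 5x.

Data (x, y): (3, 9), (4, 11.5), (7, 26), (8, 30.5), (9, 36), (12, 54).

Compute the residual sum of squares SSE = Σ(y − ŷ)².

x=3: ŷ = -8 + 5·3 = 7; e = 9 − 7 = 2
x=4: ŷ = -8 + 5·4 = 12; e = 11.5 − 12 = -0.5
x=7: ŷ = -8 + 5·7 = 27; e = 26 − 27 = -1
x=8: ŷ = -8 + 5·8 = 32; e = 30.5 − 32 = -1.5
x=9: ŷ = -8 + 5·9 = 37; e = 36 − 37 = -1
x=12: ŷ = -8 + 5·12 = 52; e = 54 − 52 = 2
SSE = 4 + 0.25 + 1 + 2.25 + 1 + 4 = 12.5

SSE = 12.5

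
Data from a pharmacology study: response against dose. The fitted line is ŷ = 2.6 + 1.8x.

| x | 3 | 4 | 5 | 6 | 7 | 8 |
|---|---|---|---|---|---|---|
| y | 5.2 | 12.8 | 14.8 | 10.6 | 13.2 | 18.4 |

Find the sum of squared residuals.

x=3: ŷ = 2.6 + 1.8·3 = 8; r = 5.2 − 8 = -2.8
x=4: ŷ = 2.6 + 1.8·4 = 9.8; r = 12.8 − 9.8 = 3
x=5: ŷ = 2.6 + 1.8·5 = 11.6; r = 14.8 − 11.6 = 3.2
x=6: ŷ = 2.6 + 1.8·6 = 13.4; r = 10.6 − 13.4 = -2.8
x=7: ŷ = 2.6 + 1.8·7 = 15.2; r = 13.2 − 15.2 = -2
x=8: ŷ = 2.6 + 1.8·8 = 17; r = 18.4 − 17 = 1.4
SSE = 7.84 + 9 + 10.24 + 7.84 + 4 + 1.96 = 40.88

SSE = 40.88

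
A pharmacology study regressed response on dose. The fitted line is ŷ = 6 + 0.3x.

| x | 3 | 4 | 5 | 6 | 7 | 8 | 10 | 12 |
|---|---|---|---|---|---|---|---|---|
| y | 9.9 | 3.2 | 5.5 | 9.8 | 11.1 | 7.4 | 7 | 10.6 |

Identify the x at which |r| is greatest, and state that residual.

x = 4, r = -4

x=3: ŷ = 6 + 0.3·3 = 6.9; r = 9.9 − 6.9 = 3
x=4: ŷ = 6 + 0.3·4 = 7.2; r = 3.2 − 7.2 = -4
x=5: ŷ = 6 + 0.3·5 = 7.5; r = 5.5 − 7.5 = -2
x=6: ŷ = 6 + 0.3·6 = 7.8; r = 9.8 − 7.8 = 2
x=7: ŷ = 6 + 0.3·7 = 8.1; r = 11.1 − 8.1 = 3
x=8: ŷ = 6 + 0.3·8 = 8.4; r = 7.4 − 8.4 = -1
x=10: ŷ = 6 + 0.3·10 = 9; r = 7 − 9 = -2
x=12: ŷ = 6 + 0.3·12 = 9.6; r = 10.6 − 9.6 = 1
Largest |r| is 4 at x = 4, residual -4.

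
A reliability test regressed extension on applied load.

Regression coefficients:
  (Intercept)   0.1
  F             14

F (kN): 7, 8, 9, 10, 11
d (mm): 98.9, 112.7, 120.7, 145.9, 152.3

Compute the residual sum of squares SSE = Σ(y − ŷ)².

SSE = 67.04

F=7: d̂ = 0.1 + 14·7 = 98.1; e = 98.9 − 98.1 = 0.8
F=8: d̂ = 0.1 + 14·8 = 112.1; e = 112.7 − 112.1 = 0.6
F=9: d̂ = 0.1 + 14·9 = 126.1; e = 120.7 − 126.1 = -5.4
F=10: d̂ = 0.1 + 14·10 = 140.1; e = 145.9 − 140.1 = 5.8
F=11: d̂ = 0.1 + 14·11 = 154.1; e = 152.3 − 154.1 = -1.8
SSE = 0.64 + 0.36 + 29.16 + 33.64 + 3.24 = 67.04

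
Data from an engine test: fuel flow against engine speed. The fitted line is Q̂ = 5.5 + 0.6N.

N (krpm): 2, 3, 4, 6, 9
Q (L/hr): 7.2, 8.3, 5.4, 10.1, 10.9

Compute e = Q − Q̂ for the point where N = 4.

Q̂ = 5.5 + 0.6·4 = 7.9
e = 5.4 − 7.9 = -2.5

e = -2.5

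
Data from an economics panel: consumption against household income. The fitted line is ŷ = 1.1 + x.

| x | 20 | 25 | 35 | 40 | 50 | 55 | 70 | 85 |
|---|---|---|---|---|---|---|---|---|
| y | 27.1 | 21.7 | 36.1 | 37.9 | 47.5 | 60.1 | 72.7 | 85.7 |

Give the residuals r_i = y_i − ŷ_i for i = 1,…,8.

x=20: ŷ = 1.1 + 20 = 21.1; r = 27.1 − 21.1 = 6
x=25: ŷ = 1.1 + 25 = 26.1; r = 21.7 − 26.1 = -4.4
x=35: ŷ = 1.1 + 35 = 36.1; r = 36.1 − 36.1 = 0
x=40: ŷ = 1.1 + 40 = 41.1; r = 37.9 − 41.1 = -3.2
x=50: ŷ = 1.1 + 50 = 51.1; r = 47.5 − 51.1 = -3.6
x=55: ŷ = 1.1 + 55 = 56.1; r = 60.1 − 56.1 = 4
x=70: ŷ = 1.1 + 70 = 71.1; r = 72.7 − 71.1 = 1.6
x=85: ŷ = 1.1 + 85 = 86.1; r = 85.7 − 86.1 = -0.4

6, -4.4, 0, -3.2, -3.6, 4, 1.6, -0.4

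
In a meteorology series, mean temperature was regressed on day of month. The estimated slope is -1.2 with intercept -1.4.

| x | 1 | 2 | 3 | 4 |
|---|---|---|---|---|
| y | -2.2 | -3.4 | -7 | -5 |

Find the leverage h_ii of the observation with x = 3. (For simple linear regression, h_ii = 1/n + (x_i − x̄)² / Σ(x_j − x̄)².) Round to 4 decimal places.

h = 0.3000

x̄ = (1 + 2 + 3 + 4)/4 = 2.5
Σ(x − x̄)² = 2.25 + 0.25 + 0.25 + 2.25 = 5
h = 1/4 + (0.5)²/5 = 0.25 + 0.05 = 0.3000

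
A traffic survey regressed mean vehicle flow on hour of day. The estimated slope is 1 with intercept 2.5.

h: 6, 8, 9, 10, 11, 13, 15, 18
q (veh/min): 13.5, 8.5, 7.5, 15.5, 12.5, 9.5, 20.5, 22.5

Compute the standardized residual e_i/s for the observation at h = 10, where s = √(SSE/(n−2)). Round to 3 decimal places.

0.721

h=6: ŷ = 2.5 + 6 = 8.5; e = 13.5 − 8.5 = 5
h=8: ŷ = 2.5 + 8 = 10.5; e = 8.5 − 10.5 = -2
h=9: ŷ = 2.5 + 9 = 11.5; e = 7.5 − 11.5 = -4
h=10: ŷ = 2.5 + 10 = 12.5; e = 15.5 − 12.5 = 3
h=11: ŷ = 2.5 + 11 = 13.5; e = 12.5 − 13.5 = -1
h=13: ŷ = 2.5 + 13 = 15.5; e = 9.5 − 15.5 = -6
h=15: ŷ = 2.5 + 15 = 17.5; e = 20.5 − 17.5 = 3
h=18: ŷ = 2.5 + 18 = 20.5; e = 22.5 − 20.5 = 2
SSE = 25 + 4 + 16 + 9 + 1 + 36 + 9 + 4 = 104
s = √(104/6) = 4.16333
e/s = 3 / 4.16333 = 0.721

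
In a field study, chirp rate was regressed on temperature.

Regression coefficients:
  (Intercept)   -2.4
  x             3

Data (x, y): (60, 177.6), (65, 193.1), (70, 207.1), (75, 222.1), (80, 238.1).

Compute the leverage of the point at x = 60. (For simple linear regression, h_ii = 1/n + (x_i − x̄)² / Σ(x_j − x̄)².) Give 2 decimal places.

h = 0.60

x̄ = (60 + 65 + 70 + 75 + 80)/5 = 70
Σ(x − x̄)² = 100 + 25 + 0 + 25 + 100 = 250
h = 1/5 + (-10)²/250 = 0.2 + 0.4 = 0.60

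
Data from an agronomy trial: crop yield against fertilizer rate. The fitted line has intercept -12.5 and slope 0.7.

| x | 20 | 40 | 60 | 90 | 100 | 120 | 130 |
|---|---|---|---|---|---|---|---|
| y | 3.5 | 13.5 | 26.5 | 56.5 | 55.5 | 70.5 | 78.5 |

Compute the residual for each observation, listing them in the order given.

2, -2, -3, 6, -2, -1, 0

x=20: ŷ = -12.5 + 0.7·20 = 1.5; e = 3.5 − 1.5 = 2
x=40: ŷ = -12.5 + 0.7·40 = 15.5; e = 13.5 − 15.5 = -2
x=60: ŷ = -12.5 + 0.7·60 = 29.5; e = 26.5 − 29.5 = -3
x=90: ŷ = -12.5 + 0.7·90 = 50.5; e = 56.5 − 50.5 = 6
x=100: ŷ = -12.5 + 0.7·100 = 57.5; e = 55.5 − 57.5 = -2
x=120: ŷ = -12.5 + 0.7·120 = 71.5; e = 70.5 − 71.5 = -1
x=130: ŷ = -12.5 + 0.7·130 = 78.5; e = 78.5 − 78.5 = 0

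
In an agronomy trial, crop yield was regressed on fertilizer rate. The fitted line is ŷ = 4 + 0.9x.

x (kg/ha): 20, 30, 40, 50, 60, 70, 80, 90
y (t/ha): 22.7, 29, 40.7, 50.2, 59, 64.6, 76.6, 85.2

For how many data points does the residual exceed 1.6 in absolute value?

2

x=20: ŷ = 4 + 0.9·20 = 22; r = 22.7 − 22 = 0.7
x=30: ŷ = 4 + 0.9·30 = 31; r = 29 − 31 = -2
x=40: ŷ = 4 + 0.9·40 = 40; r = 40.7 − 40 = 0.7
x=50: ŷ = 4 + 0.9·50 = 49; r = 50.2 − 49 = 1.2
x=60: ŷ = 4 + 0.9·60 = 58; r = 59 − 58 = 1
x=70: ŷ = 4 + 0.9·70 = 67; r = 64.6 − 67 = -2.4
x=80: ŷ = 4 + 0.9·80 = 76; r = 76.6 − 76 = 0.6
x=90: ŷ = 4 + 0.9·90 = 85; r = 85.2 − 85 = 0.2
|r| > 1.6: x=30 (|r|=2), x=70 (|r|=2.4) → 2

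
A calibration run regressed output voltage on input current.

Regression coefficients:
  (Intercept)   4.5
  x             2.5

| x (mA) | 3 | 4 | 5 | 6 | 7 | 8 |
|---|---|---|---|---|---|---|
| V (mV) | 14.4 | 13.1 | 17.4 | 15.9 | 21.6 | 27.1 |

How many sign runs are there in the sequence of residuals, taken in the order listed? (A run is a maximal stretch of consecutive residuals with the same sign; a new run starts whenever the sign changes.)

x=3: V̂ = 4.5 + 2.5·3 = 12; r = 14.4 − 12 = 2.4
x=4: V̂ = 4.5 + 2.5·4 = 14.5; r = 13.1 − 14.5 = -1.4
x=5: V̂ = 4.5 + 2.5·5 = 17; r = 17.4 − 17 = 0.4
x=6: V̂ = 4.5 + 2.5·6 = 19.5; r = 15.9 − 19.5 = -3.6
x=7: V̂ = 4.5 + 2.5·7 = 22; r = 21.6 − 22 = -0.4
x=8: V̂ = 4.5 + 2.5·8 = 24.5; r = 27.1 − 24.5 = 2.6
Signs: + − + − − +
Runs: +×1, −×1, +×1, −×2, +×1 → 5

5 runs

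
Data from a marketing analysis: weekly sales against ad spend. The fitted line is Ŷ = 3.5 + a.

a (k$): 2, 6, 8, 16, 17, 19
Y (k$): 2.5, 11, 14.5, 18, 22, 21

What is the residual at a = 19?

Ŷ = 3.5 + 19 = 22.5
e = 21 − 22.5 = -1.5

e = -1.5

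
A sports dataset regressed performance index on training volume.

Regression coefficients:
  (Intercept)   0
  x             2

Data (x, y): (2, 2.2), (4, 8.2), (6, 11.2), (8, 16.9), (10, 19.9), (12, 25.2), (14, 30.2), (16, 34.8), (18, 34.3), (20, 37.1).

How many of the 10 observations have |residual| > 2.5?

2

x=2: ŷ = 2·2 = 4; r = 2.2 − 4 = -1.8
x=4: ŷ = 2·4 = 8; r = 8.2 − 8 = 0.2
x=6: ŷ = 2·6 = 12; r = 11.2 − 12 = -0.8
x=8: ŷ = 2·8 = 16; r = 16.9 − 16 = 0.9
x=10: ŷ = 2·10 = 20; r = 19.9 − 20 = -0.1
x=12: ŷ = 2·12 = 24; r = 25.2 − 24 = 1.2
x=14: ŷ = 2·14 = 28; r = 30.2 − 28 = 2.2
x=16: ŷ = 2·16 = 32; r = 34.8 − 32 = 2.8
x=18: ŷ = 2·18 = 36; r = 34.3 − 36 = -1.7
x=20: ŷ = 2·20 = 40; r = 37.1 − 40 = -2.9
|r| > 2.5: x=16 (|r|=2.8), x=20 (|r|=2.9) → 2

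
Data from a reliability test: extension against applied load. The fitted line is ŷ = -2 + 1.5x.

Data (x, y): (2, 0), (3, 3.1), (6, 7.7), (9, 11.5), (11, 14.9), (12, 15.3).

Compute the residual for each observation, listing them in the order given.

x=2: ŷ = -2 + 1.5·2 = 1; r = 0 − 1 = -1
x=3: ŷ = -2 + 1.5·3 = 2.5; r = 3.1 − 2.5 = 0.6
x=6: ŷ = -2 + 1.5·6 = 7; r = 7.7 − 7 = 0.7
x=9: ŷ = -2 + 1.5·9 = 11.5; r = 11.5 − 11.5 = 0
x=11: ŷ = -2 + 1.5·11 = 14.5; r = 14.9 − 14.5 = 0.4
x=12: ŷ = -2 + 1.5·12 = 16; r = 15.3 − 16 = -0.7

-1, 0.6, 0.7, 0, 0.4, -0.7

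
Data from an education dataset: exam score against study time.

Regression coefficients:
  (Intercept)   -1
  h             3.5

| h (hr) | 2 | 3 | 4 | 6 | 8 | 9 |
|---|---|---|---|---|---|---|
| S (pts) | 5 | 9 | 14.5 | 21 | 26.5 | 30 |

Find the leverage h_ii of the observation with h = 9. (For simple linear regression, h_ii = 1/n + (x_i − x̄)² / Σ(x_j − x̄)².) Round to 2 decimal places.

h = 0.51

h̄ = (2 + 3 + 4 + 6 + 8 + 9)/6 = 5.33333
Σ(h − h̄)² = 11.1111 + 5.44444 + 1.77778 + 0.444444 + 7.11111 + 13.4444 = 39.3333
h = 1/6 + (3.66667)²/39.3333 = 0.166667 + 0.341808 = 0.51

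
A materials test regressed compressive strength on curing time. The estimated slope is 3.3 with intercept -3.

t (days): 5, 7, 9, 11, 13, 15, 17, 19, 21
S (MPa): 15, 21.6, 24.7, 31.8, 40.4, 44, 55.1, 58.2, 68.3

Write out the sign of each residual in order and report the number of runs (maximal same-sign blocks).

7 runs

t=5: Ŝ = -3 + 3.3·5 = 13.5; r = 15 − 13.5 = 1.5
t=7: Ŝ = -3 + 3.3·7 = 20.1; r = 21.6 − 20.1 = 1.5
t=9: Ŝ = -3 + 3.3·9 = 26.7; r = 24.7 − 26.7 = -2
t=11: Ŝ = -3 + 3.3·11 = 33.3; r = 31.8 − 33.3 = -1.5
t=13: Ŝ = -3 + 3.3·13 = 39.9; r = 40.4 − 39.9 = 0.5
t=15: Ŝ = -3 + 3.3·15 = 46.5; r = 44 − 46.5 = -2.5
t=17: Ŝ = -3 + 3.3·17 = 53.1; r = 55.1 − 53.1 = 2
t=19: Ŝ = -3 + 3.3·19 = 59.7; r = 58.2 − 59.7 = -1.5
t=21: Ŝ = -3 + 3.3·21 = 66.3; r = 68.3 − 66.3 = 2
Signs: + + − − + − + − +
Runs: +×2, −×2, +×1, −×1, +×1, −×1, +×1 → 7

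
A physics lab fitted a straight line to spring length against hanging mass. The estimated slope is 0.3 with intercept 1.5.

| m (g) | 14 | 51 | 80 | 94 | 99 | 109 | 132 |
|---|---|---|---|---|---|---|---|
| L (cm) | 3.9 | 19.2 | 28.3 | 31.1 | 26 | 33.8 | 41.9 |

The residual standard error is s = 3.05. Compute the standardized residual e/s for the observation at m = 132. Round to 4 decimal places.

L̂ = 1.5 + 0.3·132 = 41.1
e = 41.9 − 41.1 = 0.8
e/s = 0.8 / 3.05 = 0.2623

0.2623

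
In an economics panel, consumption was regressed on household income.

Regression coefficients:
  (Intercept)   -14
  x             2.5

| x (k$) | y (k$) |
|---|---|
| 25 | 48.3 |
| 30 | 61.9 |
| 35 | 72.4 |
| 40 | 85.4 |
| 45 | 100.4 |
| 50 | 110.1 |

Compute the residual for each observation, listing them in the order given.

-0.2, 0.9, -1.1, -0.6, 1.9, -0.9

x=25: ŷ = -14 + 2.5·25 = 48.5; e = 48.3 − 48.5 = -0.2
x=30: ŷ = -14 + 2.5·30 = 61; e = 61.9 − 61 = 0.9
x=35: ŷ = -14 + 2.5·35 = 73.5; e = 72.4 − 73.5 = -1.1
x=40: ŷ = -14 + 2.5·40 = 86; e = 85.4 − 86 = -0.6
x=45: ŷ = -14 + 2.5·45 = 98.5; e = 100.4 − 98.5 = 1.9
x=50: ŷ = -14 + 2.5·50 = 111; e = 110.1 − 111 = -0.9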